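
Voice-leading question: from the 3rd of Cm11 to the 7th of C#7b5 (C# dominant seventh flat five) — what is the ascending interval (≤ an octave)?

A5

The 3rd of Cm11 is Eb; the 7th of C#7b5 (C# dominant seventh flat five) is B.
From Eb to B: 8 semitones over a fifth = augmented.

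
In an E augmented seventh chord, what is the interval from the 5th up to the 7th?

Eaug7 (E augmented seventh): E, G♯, B♯, D.
5th = B♯; 7th = D.
B♯ up to D is 2 semitones, a whole step narrower than a major third, so the interval is diminished.

diminished 3rd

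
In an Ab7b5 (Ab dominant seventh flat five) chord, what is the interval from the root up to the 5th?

Spelling the chord: Ab-C-Ebb-Gb.
So we need the interval from Ab up to Ebb.
From Ab to Ebb: 6 semitones over a fifth = diminished.

diminished fifth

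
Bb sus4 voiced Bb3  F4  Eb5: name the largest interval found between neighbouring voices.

Adjacent intervals: Bb3→F4 = perfect fifth; F4→Eb5 = minor seventh.
The largest is F4 to Eb5, a minor seventh (10 semitones).

minor 7th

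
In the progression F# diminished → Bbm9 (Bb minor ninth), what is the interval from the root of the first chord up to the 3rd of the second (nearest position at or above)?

F# diminished has F# as its root, and Bbm9 (Bb minor ninth) has Db as its 3rd.
F# up to Db is 7 semitones, a whole step narrower than a major sixth, so the interval is diminished.

diminished sixth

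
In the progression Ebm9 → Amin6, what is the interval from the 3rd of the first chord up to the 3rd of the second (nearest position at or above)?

A4

Ebm9 has Gb as its 3rd, and Amin6 has C as its 3rd.
From Gb to C: 6 semitones over a fourth = augmented.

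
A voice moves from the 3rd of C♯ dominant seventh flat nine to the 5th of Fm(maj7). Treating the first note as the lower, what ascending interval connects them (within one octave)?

diminished sixth

C♯ dominant seventh flat nine has E♯ as its 3rd, and Fm(maj7) has C as its 5th.
E♯ up to C is 7 semitones, a whole step narrower than a major sixth, so the interval is diminished.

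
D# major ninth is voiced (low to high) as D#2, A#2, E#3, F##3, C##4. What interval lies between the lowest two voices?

Those voices are D#2 and A#2.
From D# to A# is 7 semitones, exactly the perfect fifth.

perfect 5th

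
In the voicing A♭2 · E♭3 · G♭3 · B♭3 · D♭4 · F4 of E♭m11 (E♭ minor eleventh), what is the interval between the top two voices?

Those voices are D♭4 and F4.
Counting 3 letters and 4 half steps from D♭ gives a major third.

major third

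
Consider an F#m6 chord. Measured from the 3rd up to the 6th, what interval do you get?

A4

Spelling the chord: F#-A-C#-D#.
3rd = A; 6th = D#.
From A to D#: 6 semitones over a fourth = augmented.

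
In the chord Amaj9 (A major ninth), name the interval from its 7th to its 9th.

The chord tones of A major ninth are A–C#–E–G#–B.
That puts G# below B.
3 letter names make it a third; at 3 semitones (a half step narrower than major) the quality is minor.

minor third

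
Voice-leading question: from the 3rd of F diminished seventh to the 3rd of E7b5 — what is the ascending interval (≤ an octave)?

augmented 7th

The 3rd of F diminished seventh is Ab; the 3rd of E7b5 is G#.
Ab up to G# is 12 semitones, a half step wider than a major seventh, so the interval is augmented.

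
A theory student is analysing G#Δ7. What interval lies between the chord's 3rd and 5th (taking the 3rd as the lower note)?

minor third

G# major seventh: G# B# D# F##.
3rd = B#; 5th = D#.
3 letter names make it a third; at 3 semitones (a half step narrower than major) the quality is minor.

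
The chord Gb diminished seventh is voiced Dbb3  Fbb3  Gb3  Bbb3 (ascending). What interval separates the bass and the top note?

major sixth

The outer voices are Dbb3 and Bbb3.
Counting 6 letters and 9 half steps from Dbb gives a major sixth.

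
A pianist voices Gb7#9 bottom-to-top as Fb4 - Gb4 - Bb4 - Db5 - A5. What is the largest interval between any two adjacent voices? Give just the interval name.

augmented fifth

Adjacent intervals: Fb4→Gb4 = major second; Gb4→Bb4 = major third; Bb4→Db5 = minor third; Db5→A5 = augmented fifth.
The largest is Db5 to A5, an augmented fifth (8 semitones).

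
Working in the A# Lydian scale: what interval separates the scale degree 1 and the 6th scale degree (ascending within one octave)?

The scale runs A# B# C## D## E# F## G##.
So we need the interval from A# up to F##.
From A# to F## is 9 semitones, exactly the major sixth.

major sixth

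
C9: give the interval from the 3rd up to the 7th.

C9 (C dominant ninth) is spelled C, E, G, Bb, D.
So we need the interval from E up to Bb.
From E to Bb: 6 semitones over a fifth = diminished.

diminished 5th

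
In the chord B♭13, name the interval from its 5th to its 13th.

major 9th

B♭ dominant thirteenth is spelled B♭, D, F, A♭, C, G.
5th = F; 13th = G.
F up to G spans 9 letter names and 14 semitones — a major ninth.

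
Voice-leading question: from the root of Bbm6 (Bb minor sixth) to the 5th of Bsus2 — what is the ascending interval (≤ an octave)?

augmented fifth

The root of Bbm6 (Bb minor sixth) is Bb; the 5th of Bsus2 is F#.
5 letter names make it a fifth; at 8 semitones (a half step wider than perfect) the quality is augmented.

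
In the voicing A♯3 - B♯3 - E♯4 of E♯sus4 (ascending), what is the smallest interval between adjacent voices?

Adjacent intervals: A♯3→B♯3 = major second; B♯3→E♯4 = perfect fourth.
The smallest is A♯3 to B♯3, a major second (2 semitones).

major 2nd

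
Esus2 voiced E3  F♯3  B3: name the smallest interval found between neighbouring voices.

Adjacent intervals: E3→F♯3 = major second; F♯3→B3 = perfect fourth.
The smallest is E3 to F♯3, a major second (2 semitones).

major second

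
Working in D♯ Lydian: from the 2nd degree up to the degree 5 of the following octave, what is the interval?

perfect eleventh

Spelling D♯ Lydian: D♯ E♯ F𝄪 G𝄪 A♯ B♯ C𝄪.
The 2nd degree is E♯ and the 5th degree (up an octave) is A♯.
Counting 11 letters and 17 half steps from E♯ gives a perfect eleventh.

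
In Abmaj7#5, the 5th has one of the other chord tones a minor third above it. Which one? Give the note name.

Abmaj7#5: Ab–C–E–G.
The 5th is E. A minor third above E is G.
G is the chord's 7th.

G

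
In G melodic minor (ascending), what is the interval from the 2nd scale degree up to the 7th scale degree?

The scale runs G A Bb C D E F#.
That puts A below F#.
From A to F# is 9 semitones, exactly the major sixth.

major 6th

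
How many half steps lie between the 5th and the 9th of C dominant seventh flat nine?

6

C7b9 is spelled C–E–G–Bb–Db.
G to Db is a diminished fifth: 6 semitones.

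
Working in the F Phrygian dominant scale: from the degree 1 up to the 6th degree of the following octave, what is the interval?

minor 13th

F phrygian dominant: F Gb A Bb C Db Eb.
That puts F below Db.
13 letter names make it a thirteenth; at 20 semitones (a half step narrower than major) the quality is minor.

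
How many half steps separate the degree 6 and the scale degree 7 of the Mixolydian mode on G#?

1

The scale is G# A# B# C# D# E# F#.
E# up to F# is a minor second — 1 semitone.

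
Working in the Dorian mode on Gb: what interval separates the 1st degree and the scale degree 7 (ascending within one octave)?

Spelling the Dorian mode on Gb: Gb Ab Bbb Cb Db Eb Fb.
That puts Gb below Fb.
From Gb to Fb: 10 semitones over a seventh = minor.

m7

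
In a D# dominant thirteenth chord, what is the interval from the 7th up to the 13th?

major seventh

D# dominant thirteenth: D#-F##-A#-C#-E#-B#.
The 7th is C# and the 13th is B#.
From C# to B# is 11 semitones, exactly the major seventh.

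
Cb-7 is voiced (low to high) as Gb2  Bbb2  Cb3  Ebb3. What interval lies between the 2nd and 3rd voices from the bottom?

major 2nd

Those voices are Bbb2 and Cb3.
Counting 2 letters and 2 half steps from Bbb gives a major second.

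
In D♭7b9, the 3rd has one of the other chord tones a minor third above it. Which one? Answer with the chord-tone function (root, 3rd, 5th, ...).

5th

Spelling the chord: D♭, F, A♭, C♭, E𝄫.
The 3rd is F. A minor third above F is A♭.
A♭ is the chord's 5th.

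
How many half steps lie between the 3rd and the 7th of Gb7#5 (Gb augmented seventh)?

Spelling the chord: Gb-Bb-D-Fb.
Bb to Fb is a diminished fifth: 6 semitones.

6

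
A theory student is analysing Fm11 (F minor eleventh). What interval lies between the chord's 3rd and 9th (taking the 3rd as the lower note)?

major seventh

Fm11: F, Ab, C, Eb, G, Bb.
3rd = Ab; 9th = G.
From Ab to G is 11 semitones, exactly the major seventh.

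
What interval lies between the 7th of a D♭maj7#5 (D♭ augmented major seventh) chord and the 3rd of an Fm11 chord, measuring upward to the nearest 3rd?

The 7th of D♭maj7#5 (D♭ augmented major seventh) is C; the 3rd of Fm11 is A♭.
C up to A♭ is 8 semitones, a half step narrower than a major sixth, so the interval is minor.

minor 6th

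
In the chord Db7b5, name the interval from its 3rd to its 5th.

diminished third

The chord tones of Db7b5 are Db-F-Abb-Cb.
3rd = F; 5th = Abb.
F up to Abb is 2 semitones, a whole step narrower than a major third, so the interval is diminished.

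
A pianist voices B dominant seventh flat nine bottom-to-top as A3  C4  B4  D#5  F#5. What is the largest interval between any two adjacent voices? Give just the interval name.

M7

Adjacent intervals: A3→C4 = minor third; C4→B4 = major seventh; B4→D#5 = major third; D#5→F#5 = minor third.
The largest is C4 to B4, a major seventh (11 semitones).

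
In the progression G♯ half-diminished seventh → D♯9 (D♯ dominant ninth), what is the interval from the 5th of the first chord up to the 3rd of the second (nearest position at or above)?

The 5th of G♯ half-diminished seventh is D; the 3rd of D♯9 (D♯ dominant ninth) is F𝄪.
From D to F𝄪: 5 semitones over a third = augmented.

A3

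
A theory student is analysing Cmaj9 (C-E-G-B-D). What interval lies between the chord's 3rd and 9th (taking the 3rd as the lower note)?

3rd = E; 9th = D.
From E to D: 10 semitones over a seventh = minor.

minor 7th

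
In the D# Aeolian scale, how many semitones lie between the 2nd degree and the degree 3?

The scale is D# E# F# G# A# B C#.
E# up to F# is a minor second — 1 semitone.

1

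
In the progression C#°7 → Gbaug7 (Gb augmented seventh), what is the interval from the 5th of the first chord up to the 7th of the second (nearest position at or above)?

d7

The 5th of C#°7 is G; the 7th of Gbaug7 (Gb augmented seventh) is Fb.
From G to Fb: 9 semitones over a seventh = diminished.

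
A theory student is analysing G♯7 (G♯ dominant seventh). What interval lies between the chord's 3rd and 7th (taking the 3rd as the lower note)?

G♯ dominant seventh: G♯–B♯–D♯–F♯.
The 3rd is B♯ and the 7th is F♯.
5 letter names make it a fifth; at 6 semitones (a half step narrower than perfect) the quality is diminished.

diminished fifth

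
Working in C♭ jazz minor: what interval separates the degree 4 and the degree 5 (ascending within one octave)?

major 2nd

Spelling C♭ jazz minor: C♭ D♭ E𝄫 F♭ G♭ A♭ B♭.
Degree 4 = F♭; degree 5 = G♭.
Counting 2 letters and 2 half steps from F♭ gives a major second.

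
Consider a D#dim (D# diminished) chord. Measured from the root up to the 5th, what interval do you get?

D#° (D# diminished): D#–F#–A.
Root = D#; 5th = A.
From D# to A: 6 semitones over a fifth = diminished.

d5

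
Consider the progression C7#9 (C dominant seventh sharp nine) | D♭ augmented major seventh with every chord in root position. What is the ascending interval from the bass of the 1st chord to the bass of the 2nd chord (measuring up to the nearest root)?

minor second

The roots are C and D♭.
2 letter names make it a second; at 1 semitone (a half step narrower than major) the quality is minor.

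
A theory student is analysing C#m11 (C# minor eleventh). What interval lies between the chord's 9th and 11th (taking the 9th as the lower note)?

m3

C#m11: C#, E, G#, B, D#, F#.
That puts D# below F#.
From D# to F#: 3 semitones over a third = minor.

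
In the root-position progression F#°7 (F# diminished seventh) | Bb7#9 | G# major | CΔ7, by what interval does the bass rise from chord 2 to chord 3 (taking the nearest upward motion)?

augmented sixth

The roots are Bb and G#.
Bb up to G# is 10 semitones, a half step wider than a major sixth, so the interval is augmented.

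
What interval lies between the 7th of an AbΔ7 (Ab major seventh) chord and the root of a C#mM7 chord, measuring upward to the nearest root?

augmented fourth

The 7th of AbΔ7 (Ab major seventh) is G; the root of C#mM7 is C#.
From G to C#: 6 semitones over a fourth = augmented.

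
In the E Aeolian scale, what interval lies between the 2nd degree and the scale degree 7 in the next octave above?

minor 13th

The scale runs E F# G A B C D.
2nd degree = F#; 7th scale degree (up an octave) = D.
From F# to D: 20 semitones over a thirteenth = minor.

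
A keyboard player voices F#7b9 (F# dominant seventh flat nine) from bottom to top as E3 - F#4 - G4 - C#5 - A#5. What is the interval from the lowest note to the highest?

A18

The outer voices are E3 and A#5.
From E to A#: 30 semitones over a 18th = augmented.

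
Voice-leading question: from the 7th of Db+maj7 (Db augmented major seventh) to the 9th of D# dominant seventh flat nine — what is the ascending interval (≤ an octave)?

major third

The 7th of Db+maj7 (Db augmented major seventh) is C; the 9th of D# dominant seventh flat nine is E.
C up to E spans 3 letter names and 4 semitones — a major third.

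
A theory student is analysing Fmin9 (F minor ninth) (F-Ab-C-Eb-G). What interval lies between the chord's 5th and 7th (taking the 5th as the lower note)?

That puts C below Eb.
From C to Eb: 3 semitones over a third = minor.

minor third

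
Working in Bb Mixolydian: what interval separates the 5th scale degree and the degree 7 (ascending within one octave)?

m3

The scale runs Bb C D Eb F G Ab.
That puts F below Ab.
3 letter names make it a third; at 3 semitones (a half step narrower than major) the quality is minor.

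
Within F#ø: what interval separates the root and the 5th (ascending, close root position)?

The chord tones of F#ø7 (F# half-diminished seventh) are F#, A, C, E.
That puts F# below C.
5 letter names make it a fifth; at 6 semitones (a half step narrower than perfect) the quality is diminished.

diminished fifth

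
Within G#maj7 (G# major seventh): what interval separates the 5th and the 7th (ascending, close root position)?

The chord tones of G# major seventh are G# B# D# F##.
The 5th is D# and the 7th is F##.
D# up to F## spans 3 letter names and 4 semitones — a major third.

M3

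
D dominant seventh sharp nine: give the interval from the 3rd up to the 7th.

diminished 5th

The chord tones of D7#9 are D F# A C E#.
3rd = F#; 7th = C.
From F# to C: 6 semitones over a fifth = diminished.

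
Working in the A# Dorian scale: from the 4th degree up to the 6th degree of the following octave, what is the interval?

A# dorian: A# B# C# D# E# F## G#.
That puts D# below F##.
D# up to F## spans 10 letter names and 16 semitones — a major tenth.

major tenth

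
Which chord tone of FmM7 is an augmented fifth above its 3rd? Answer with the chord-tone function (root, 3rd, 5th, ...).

FmM7 is spelled F, Ab, C, E.
The 3rd is Ab. An augmented fifth above Ab is E.
E is the chord's 7th.

7th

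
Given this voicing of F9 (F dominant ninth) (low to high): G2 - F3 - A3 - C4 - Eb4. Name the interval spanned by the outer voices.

The outer voices are G2 and Eb4.
From G to Eb: 20 semitones over a thirteenth = minor.

minor 13th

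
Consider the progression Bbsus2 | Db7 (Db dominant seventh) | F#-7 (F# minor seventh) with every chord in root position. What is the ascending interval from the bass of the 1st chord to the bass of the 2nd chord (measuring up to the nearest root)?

minor third

The roots are Bb and Db.
Bb up to Db is 3 semitones, a half step narrower than a major third, so the interval is minor.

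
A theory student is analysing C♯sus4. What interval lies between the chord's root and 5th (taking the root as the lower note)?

Spelling the chord: C♯ F♯ G♯.
Root = C♯; 5th = G♯.
From C♯ to G♯ is 7 semitones, exactly the perfect fifth.

perfect fifth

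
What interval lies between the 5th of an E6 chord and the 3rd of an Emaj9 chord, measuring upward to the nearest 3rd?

M6

The 5th of E6 is B; the 3rd of Emaj9 is G#.
From B to G# is 9 semitones, exactly the major sixth.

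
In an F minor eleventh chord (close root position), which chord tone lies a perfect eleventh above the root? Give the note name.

Fm11 (F minor eleventh): F–Ab–C–Eb–G–Bb.
The root is F. A perfect eleventh above F is Bb.
Bb is the chord's 11th.

Bb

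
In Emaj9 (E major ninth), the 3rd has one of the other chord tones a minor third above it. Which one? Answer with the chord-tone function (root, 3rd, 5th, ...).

5th

Spelling the chord: E G# B D# F#.
The 3rd is G#. A minor third above G# is B.
B is the chord's 5th.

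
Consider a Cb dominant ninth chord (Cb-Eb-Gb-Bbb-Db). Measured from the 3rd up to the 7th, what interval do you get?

diminished fifth

3rd = Eb; 7th = Bbb.
From Eb to Bbb: 6 semitones over a fifth = diminished.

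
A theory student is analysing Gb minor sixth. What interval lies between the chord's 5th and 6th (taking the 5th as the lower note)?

M2

Gbm6 is spelled Gb Bbb Db Eb.
That puts Db below Eb.
From Db to Eb is 2 semitones, exactly the major second.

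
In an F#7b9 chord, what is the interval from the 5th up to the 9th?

Spelling the chord: F#, A#, C#, E, G.
5th = C#; 9th = G.
5 letter names make it a fifth; at 6 semitones (a half step narrower than perfect) the quality is diminished.

diminished 5th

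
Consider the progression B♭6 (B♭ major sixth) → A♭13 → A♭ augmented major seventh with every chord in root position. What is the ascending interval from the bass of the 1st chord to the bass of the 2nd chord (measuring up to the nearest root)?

The roots are B♭ and A♭.
B♭ up to A♭ is 10 semitones, a half step narrower than a major seventh, so the interval is minor.

m7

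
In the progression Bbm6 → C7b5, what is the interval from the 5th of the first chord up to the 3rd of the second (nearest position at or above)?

major seventh

The 5th of Bbm6 is F; the 3rd of C7b5 is E.
From F to E is 11 semitones, exactly the major seventh.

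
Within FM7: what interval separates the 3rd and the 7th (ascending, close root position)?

F major seventh: F–A–C–E.
So we need the interval from A up to E.
A up to E spans 5 letter names and 7 semitones — a perfect fifth.

perfect fifth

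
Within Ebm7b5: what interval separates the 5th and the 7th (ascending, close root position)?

Spelling the chord: Eb–Gb–Bbb–Db.
5th = Bbb; 7th = Db.
Bbb up to Db spans 3 letter names and 4 semitones — a major third.

M3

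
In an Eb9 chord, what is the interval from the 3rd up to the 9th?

minor 7th

Spelling the chord: Eb G Bb Db F.
The 3rd is G and the 9th is F.
From G to F: 10 semitones over a seventh = minor.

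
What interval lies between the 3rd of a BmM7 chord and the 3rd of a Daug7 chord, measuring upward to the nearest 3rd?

BmM7 has D as its 3rd, and Daug7 has F♯ as its 3rd.
From D to F♯ is 4 semitones, exactly the major third.

M3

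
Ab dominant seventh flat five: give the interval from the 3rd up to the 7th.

diminished 5th

Ab7b5 (Ab dominant seventh flat five): Ab-C-Ebb-Gb.
That puts C below Gb.
C up to Gb is 6 semitones, a half step narrower than a perfect fifth, so the interval is diminished.
This 3–7 tritone is the characteristic tension at the heart of the dominant sound.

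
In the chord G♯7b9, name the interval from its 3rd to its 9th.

G♯7b9 (G♯ dominant seventh flat nine) is spelled G♯-B♯-D♯-F♯-A.
That puts B♯ below A.
From B♯ to A: 9 semitones over a seventh = diminished.

diminished seventh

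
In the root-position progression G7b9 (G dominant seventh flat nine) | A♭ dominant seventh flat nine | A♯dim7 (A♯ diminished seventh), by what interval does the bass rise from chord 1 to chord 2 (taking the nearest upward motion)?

The roots are G and A♭.
From G to A♭: 1 semitone over a second = minor.

minor 2nd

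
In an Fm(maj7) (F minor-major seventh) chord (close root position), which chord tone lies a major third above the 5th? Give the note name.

E

Spelling the chord: F, Ab, C, E.
The 5th is C. A major third above C is E.
E is the chord's 7th.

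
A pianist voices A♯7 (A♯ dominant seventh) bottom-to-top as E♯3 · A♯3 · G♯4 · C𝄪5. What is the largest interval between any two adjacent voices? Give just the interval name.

m7

Adjacent intervals: E♯3→A♯3 = perfect fourth; A♯3→G♯4 = minor seventh; G♯4→C𝄪5 = augmented fourth.
The largest is A♯3 to G♯4, a minor seventh (10 semitones).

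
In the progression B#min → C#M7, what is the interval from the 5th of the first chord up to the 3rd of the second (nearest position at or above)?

B#min has F## as its 5th, and C#M7 has E# as its 3rd.
7 letter names make it a seventh; at 10 semitones (a half step narrower than major) the quality is minor.

minor 7th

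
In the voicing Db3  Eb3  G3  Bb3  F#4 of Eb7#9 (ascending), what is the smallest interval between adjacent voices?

major 2nd

Adjacent intervals: Db3→Eb3 = major second; Eb3→G3 = major third; G3→Bb3 = minor third; Bb3→F#4 = augmented fifth.
The smallest is Db3 to Eb3, a major second (2 semitones).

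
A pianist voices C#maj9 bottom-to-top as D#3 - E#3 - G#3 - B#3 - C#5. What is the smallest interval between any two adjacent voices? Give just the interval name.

Adjacent intervals: D#3→E#3 = major second; E#3→G#3 = minor third; G#3→B#3 = major third; B#3→C#5 = minor ninth.
The smallest is D#3 to E#3, a major second (2 semitones).

major second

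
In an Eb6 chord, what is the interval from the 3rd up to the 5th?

Eb6 (Eb major sixth): Eb, G, Bb, C.
So we need the interval from G up to Bb.
3 letter names make it a third; at 3 semitones (a half step narrower than major) the quality is minor.

minor third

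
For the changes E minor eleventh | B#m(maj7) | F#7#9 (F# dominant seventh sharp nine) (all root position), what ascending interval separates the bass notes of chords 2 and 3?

The roots are B# and F#.
5 letter names make it a fifth; at 6 semitones (a half step narrower than perfect) the quality is diminished.

diminished fifth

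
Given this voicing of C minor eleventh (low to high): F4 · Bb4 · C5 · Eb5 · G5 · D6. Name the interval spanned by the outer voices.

M13

The outer voices are F4 and D6.
From F to D is 21 semitones, exactly the major thirteenth.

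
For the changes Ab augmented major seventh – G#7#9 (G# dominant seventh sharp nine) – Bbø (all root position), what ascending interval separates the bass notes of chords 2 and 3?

The roots are G# and Bb.
G# up to Bb is 2 semitones, a whole step narrower than a major third, so the interval is diminished.

d3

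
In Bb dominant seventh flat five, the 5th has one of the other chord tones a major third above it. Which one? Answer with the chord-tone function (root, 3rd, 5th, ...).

Bb7b5 is spelled Bb D Fb Ab.
The 5th is Fb. A major third above Fb is Ab.
Ab is the chord's 7th.

7th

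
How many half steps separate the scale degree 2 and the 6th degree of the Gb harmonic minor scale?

6

The scale is Gb Ab Bbb Cb Db Ebb F.
Ab up to Ebb is a diminished fifth — 6 semitones.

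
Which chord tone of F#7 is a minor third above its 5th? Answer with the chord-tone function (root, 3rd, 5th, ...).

7th

F#7 (F# dominant seventh) is spelled F#, A#, C#, E.
The 5th is C#. A minor third above C# is E.
E is the chord's 7th.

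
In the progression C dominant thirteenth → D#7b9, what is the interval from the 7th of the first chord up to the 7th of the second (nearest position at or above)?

augmented second

The 7th of C dominant thirteenth is Bb; the 7th of D#7b9 is C#.
From Bb to C#: 3 semitones over a second = augmented.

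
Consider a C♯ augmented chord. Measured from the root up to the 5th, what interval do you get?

augmented 5th

The chord tones of C♯aug are C♯ E♯ G𝄪.
So we need the interval from C♯ up to G𝄪.
5 letter names make it a fifth; at 8 semitones (a half step wider than perfect) the quality is augmented.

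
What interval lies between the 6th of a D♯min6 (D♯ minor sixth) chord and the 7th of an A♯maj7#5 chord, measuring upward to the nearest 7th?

major sixth

D♯min6 (D♯ minor sixth) has B♯ as its 6th, and A♯maj7#5 has G𝄪 as its 7th.
Counting 6 letters and 9 half steps from B♯ gives a major sixth.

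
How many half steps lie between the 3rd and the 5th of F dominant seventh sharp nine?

3

Spelling the chord: F-A-C-Eb-G#.
A to C is a minor third: 3 semitones.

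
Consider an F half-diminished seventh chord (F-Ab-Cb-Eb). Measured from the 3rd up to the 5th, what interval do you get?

m3

That puts Ab below Cb.
Ab up to Cb is 3 semitones, a half step narrower than a major third, so the interval is minor.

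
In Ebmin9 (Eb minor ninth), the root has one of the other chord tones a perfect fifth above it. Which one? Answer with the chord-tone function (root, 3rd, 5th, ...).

Eb minor ninth is spelled Eb-Gb-Bb-Db-F.
The root is Eb. A perfect fifth above Eb is Bb.
Bb is the chord's 5th.

5th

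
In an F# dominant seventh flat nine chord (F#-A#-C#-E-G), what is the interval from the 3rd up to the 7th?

diminished fifth

3rd = A#; 7th = E.
A# up to E is 6 semitones, a half step narrower than a perfect fifth, so the interval is diminished.
That tritone between 3rd and 7th is what gives the dominant seventh its pull toward resolution.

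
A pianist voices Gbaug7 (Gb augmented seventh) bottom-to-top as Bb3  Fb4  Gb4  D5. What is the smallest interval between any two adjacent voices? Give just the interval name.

major second

Adjacent intervals: Bb3→Fb4 = diminished fifth; Fb4→Gb4 = major second; Gb4→D5 = augmented fifth.
The smallest is Fb4 to Gb4, a major second (2 semitones).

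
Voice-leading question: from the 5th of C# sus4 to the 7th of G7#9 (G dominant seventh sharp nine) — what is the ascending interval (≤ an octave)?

diminished seventh

The 5th of C# sus4 is G#; the 7th of G7#9 (G dominant seventh sharp nine) is F.
7 letter names make it a seventh; at 9 semitones (a whole step narrower than major) the quality is diminished.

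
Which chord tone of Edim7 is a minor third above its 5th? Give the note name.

Db

The chord tones of Edim7 (E diminished seventh) are E G B♭ D♭.
The 5th is B♭. A minor third above B♭ is D♭.
D♭ is the chord's 7th.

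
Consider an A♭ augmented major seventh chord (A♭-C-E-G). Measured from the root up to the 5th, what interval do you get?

augmented fifth

The root is A♭ and the 5th is E.
A♭ up to E is 8 semitones, a half step wider than a perfect fifth, so the interval is augmented.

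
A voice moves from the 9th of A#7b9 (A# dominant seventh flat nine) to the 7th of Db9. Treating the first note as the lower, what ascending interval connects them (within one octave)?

diminished second

A#7b9 (A# dominant seventh flat nine) has B as its 9th, and Db9 has Cb as its 7th.
B up to Cb is 0 semitones, a whole step narrower than a major second, so the interval is diminished.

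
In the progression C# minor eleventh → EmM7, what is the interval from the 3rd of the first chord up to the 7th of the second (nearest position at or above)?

major 7th

C# minor eleventh has E as its 3rd, and EmM7 has D# as its 7th.
Counting 7 letters and 11 half steps from E gives a major seventh.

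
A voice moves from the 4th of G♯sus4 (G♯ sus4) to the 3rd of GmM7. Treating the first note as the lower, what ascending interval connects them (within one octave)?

diminished seventh

The 4th of G♯sus4 (G♯ sus4) is C♯; the 3rd of GmM7 is B♭.
From C♯ to B♭: 9 semitones over a seventh = diminished.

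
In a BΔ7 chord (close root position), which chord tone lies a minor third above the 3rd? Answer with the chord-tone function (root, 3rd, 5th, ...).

5th

B major seventh: B D# F# A#.
The 3rd is D#. A minor third above D# is F#.
F# is the chord's 5th.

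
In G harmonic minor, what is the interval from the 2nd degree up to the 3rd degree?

minor second

The scale runs G A B♭ C D E♭ F♯.
2nd degree = A; 3rd degree = B♭.
From A to B♭: 1 semitone over a second = minor.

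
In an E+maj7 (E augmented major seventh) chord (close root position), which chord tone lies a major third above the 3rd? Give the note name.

B#

E+maj7 (E augmented major seventh) is spelled E, G#, B#, D#.
The 3rd is G#. A major third above G# is B#.
B# is the chord's 5th.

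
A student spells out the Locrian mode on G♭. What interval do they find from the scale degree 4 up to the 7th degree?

P4

The scale runs G♭ A𝄫 B𝄫 C♭ D𝄫 E𝄫 F♭.
That puts C♭ below F♭.
Counting 4 letters and 5 half steps from C♭ gives a perfect fourth.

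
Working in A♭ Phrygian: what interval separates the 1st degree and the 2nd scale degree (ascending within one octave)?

minor second

The scale runs A♭ B𝄫 C♭ D♭ E♭ F♭ G♭.
The 1st degree is A♭ and the 2nd scale degree is B𝄫.
From A♭ to B𝄫: 1 semitone over a second = minor.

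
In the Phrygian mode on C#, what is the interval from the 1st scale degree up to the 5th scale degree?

perfect 5th

The scale runs C# D E F# G# A B.
That puts C# below G#.
From C# to G# is 7 semitones, exactly the perfect fifth.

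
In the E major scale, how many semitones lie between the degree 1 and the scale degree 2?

The scale is E F# G# A B C# D#.
E up to F# is a major second — 2 semitones.

2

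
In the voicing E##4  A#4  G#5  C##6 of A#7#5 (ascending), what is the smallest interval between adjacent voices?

Adjacent intervals: E##4→A#4 = diminished fourth; A#4→G#5 = minor seventh; G#5→C##6 = augmented fourth.
The smallest is E##4 to A#4, a diminished fourth (4 semitones).

diminished fourth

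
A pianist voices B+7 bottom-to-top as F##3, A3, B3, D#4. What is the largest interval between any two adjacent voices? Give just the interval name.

Adjacent intervals: F##3→A3 = diminished third; A3→B3 = major second; B3→D#4 = major third.
The largest is B3 to D#4, a major third (4 semitones).

major third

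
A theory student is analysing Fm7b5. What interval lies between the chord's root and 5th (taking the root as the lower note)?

diminished fifth

Fø is spelled F–A♭–C♭–E♭.
Root = F; 5th = C♭.
F up to C♭ is 6 semitones, a half step narrower than a perfect fifth, so the interval is diminished.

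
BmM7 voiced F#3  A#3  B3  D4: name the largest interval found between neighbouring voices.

Adjacent intervals: F#3→A#3 = major third; A#3→B3 = minor second; B3→D4 = minor third.
The largest is F#3 to A#3, a major third (4 semitones).

major third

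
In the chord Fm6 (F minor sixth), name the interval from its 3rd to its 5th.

F minor sixth is spelled F–Ab–C–D.
The 3rd is Ab and the 5th is C.
Ab up to C spans 3 letter names and 4 semitones — a major third.

major third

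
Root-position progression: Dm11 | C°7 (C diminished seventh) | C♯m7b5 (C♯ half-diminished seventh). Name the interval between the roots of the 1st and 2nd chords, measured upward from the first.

The roots are D and C.
7 letter names make it a seventh; at 10 semitones (a half step narrower than major) the quality is minor.

minor 7th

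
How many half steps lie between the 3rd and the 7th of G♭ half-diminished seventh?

7

Spelling the chord: G♭-B𝄫-D𝄫-F♭.
B𝄫 to F♭ is a perfect fifth: 7 semitones.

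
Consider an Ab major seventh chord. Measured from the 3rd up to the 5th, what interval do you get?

Abmaj7 is spelled Ab-C-Eb-G.
3rd = C; 5th = Eb.
From C to Eb: 3 semitones over a third = minor.

m3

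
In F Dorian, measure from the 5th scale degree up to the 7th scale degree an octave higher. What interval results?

The scale runs F G Ab Bb C D Eb.
So we need the interval from C up to Eb.
From C to Eb: 15 semitones over a tenth = minor.

minor 10th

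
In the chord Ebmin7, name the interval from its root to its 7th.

Ebm7 is spelled Eb-Gb-Bb-Db.
The root is Eb and the 7th is Db.
From Eb to Db: 10 semitones over a seventh = minor.

minor seventh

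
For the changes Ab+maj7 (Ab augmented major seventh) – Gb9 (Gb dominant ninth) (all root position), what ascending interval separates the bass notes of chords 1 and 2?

minor seventh

The roots are Ab and Gb.
7 letter names make it a seventh; at 10 semitones (a half step narrower than major) the quality is minor.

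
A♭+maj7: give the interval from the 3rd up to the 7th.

A♭+maj7 (A♭ augmented major seventh) is spelled A♭, C, E, G.
3rd = C; 7th = G.
From C to G is 7 semitones, exactly the perfect fifth.

perfect fifth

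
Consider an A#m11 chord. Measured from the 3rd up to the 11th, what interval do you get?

A#m11 is spelled A#, C#, E#, G#, B#, D#.
That puts C# below D#.
Counting 9 letters and 14 half steps from C# gives a major ninth.

major 9th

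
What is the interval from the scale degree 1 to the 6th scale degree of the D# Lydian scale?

major sixth

The scale runs D# E# F## G## A# B# C##.
So we need the interval from D# up to B#.
From D# to B# is 9 semitones, exactly the major sixth.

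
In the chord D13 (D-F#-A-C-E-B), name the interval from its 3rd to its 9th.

3rd = F#; 9th = E.
7 letter names make it a seventh; at 10 semitones (a half step narrower than major) the quality is minor.

minor seventh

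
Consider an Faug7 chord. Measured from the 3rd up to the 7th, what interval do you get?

Faug7 is spelled F A C♯ E♭.
The 3rd is A and the 7th is E♭.
A up to E♭ is 6 semitones, a half step narrower than a perfect fifth, so the interval is diminished.

d5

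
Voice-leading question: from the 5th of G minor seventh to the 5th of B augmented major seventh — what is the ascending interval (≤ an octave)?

The 5th of G minor seventh is D; the 5th of B augmented major seventh is F##.
3 letter names make it a third; at 5 semitones (a half step wider than major) the quality is augmented.

augmented third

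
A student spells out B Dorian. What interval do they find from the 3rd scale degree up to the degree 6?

augmented 4th

B dorian: B C♯ D E F♯ G♯ A.
The 3rd scale degree is D and the 6th degree is G♯.
From D to G♯: 6 semitones over a fourth = augmented.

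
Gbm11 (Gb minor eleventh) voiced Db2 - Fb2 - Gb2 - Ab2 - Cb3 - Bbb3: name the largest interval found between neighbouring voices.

Adjacent intervals: Db2→Fb2 = minor third; Fb2→Gb2 = major second; Gb2→Ab2 = major second; Ab2→Cb3 = minor third; Cb3→Bbb3 = minor seventh.
The largest is Cb3 to Bbb3, a minor seventh (10 semitones).

minor seventh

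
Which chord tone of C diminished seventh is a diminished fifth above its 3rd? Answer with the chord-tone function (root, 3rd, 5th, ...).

C°7 is spelled C-Eb-Gb-Bbb.
The 3rd is Eb. A diminished fifth above Eb is Bbb.
Bbb is the chord's 7th.

7th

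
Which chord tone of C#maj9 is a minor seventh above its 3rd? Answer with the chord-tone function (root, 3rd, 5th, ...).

9th

The chord tones of C#maj9 are C#, E#, G#, B#, D#.
The 3rd is E#. A minor seventh above E# is D#.
D# is the chord's 9th.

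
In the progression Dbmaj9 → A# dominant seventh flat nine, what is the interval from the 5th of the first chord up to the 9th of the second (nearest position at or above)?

The 5th of Dbmaj9 is Ab; the 9th of A# dominant seventh flat nine is B.
From Ab to B: 3 semitones over a second = augmented.

augmented 2nd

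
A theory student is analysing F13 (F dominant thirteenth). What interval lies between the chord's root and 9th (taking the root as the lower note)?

The chord tones of F13 are F–A–C–Eb–G–D.
Root = F; 9th = G.
Counting 9 letters and 14 half steps from F gives a major ninth.

major 9th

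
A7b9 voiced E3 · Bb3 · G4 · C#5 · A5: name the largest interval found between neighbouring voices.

Adjacent intervals: E3→Bb3 = diminished fifth; Bb3→G4 = major sixth; G4→C#5 = augmented fourth; C#5→A5 = minor sixth.
The largest is Bb3 to G4, a major sixth (9 semitones).

major sixth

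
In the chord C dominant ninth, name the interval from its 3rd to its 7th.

diminished fifth

C dominant ninth: C E G Bb D.
That puts E below Bb.
E up to Bb is 6 semitones, a half step narrower than a perfect fifth, so the interval is diminished.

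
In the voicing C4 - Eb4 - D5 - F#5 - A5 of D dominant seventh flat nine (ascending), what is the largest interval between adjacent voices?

M7

Adjacent intervals: C4→Eb4 = minor third; Eb4→D5 = major seventh; D5→F#5 = major third; F#5→A5 = minor third.
The largest is Eb4 to D5, a major seventh (11 semitones).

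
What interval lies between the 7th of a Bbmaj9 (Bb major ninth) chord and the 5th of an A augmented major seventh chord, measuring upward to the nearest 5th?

augmented fifth

The 7th of Bbmaj9 (Bb major ninth) is A; the 5th of A augmented major seventh is E#.
5 letter names make it a fifth; at 8 semitones (a half step wider than perfect) the quality is augmented.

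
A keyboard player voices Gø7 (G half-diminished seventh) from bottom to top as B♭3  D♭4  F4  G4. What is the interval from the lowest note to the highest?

The outer voices are B♭3 and G4.
Counting 6 letters and 9 half steps from B♭ gives a major sixth.

major sixth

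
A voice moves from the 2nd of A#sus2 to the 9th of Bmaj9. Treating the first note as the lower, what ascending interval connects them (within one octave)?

A#sus2 has B# as its 2nd, and Bmaj9 has C# as its 9th.
From B# to C#: 1 semitone over a second = minor.

minor 2nd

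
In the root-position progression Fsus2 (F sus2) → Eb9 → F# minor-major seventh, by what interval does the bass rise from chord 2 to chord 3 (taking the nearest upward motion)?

A2

The roots are Eb and F#.
From Eb to F#: 3 semitones over a second = augmented.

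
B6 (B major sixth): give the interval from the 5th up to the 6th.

B6 is spelled B-D♯-F♯-G♯.
The 5th is F♯ and the 6th is G♯.
F♯ up to G♯ spans 2 letter names and 2 semitones — a major second.

M2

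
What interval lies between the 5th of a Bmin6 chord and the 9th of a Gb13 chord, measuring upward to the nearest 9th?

Bmin6 has F# as its 5th, and Gb13 has Ab as its 9th.
3 letter names make it a third; at 2 semitones (a whole step narrower than major) the quality is diminished.

d3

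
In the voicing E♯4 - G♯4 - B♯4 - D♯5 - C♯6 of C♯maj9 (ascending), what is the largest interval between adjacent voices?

Adjacent intervals: E♯4→G♯4 = minor third; G♯4→B♯4 = major third; B♯4→D♯5 = minor third; D♯5→C♯6 = minor seventh.
The largest is D♯5 to C♯6, a minor seventh (10 semitones).

minor seventh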